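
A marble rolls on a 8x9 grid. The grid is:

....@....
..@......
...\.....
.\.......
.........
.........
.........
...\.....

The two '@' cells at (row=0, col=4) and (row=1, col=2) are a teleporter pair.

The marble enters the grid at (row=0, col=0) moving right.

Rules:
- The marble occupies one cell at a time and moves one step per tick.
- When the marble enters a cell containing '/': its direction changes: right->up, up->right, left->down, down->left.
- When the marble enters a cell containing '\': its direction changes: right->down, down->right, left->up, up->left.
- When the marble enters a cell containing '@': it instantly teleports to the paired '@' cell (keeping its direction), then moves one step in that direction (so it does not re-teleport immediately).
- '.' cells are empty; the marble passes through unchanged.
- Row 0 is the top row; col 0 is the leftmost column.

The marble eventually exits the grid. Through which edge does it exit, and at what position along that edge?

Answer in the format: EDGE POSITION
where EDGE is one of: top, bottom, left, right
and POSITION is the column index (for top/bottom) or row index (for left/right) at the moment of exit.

Answer: right 1

Derivation:
Step 1: enter (0,0), '.' pass, move right to (0,1)
Step 2: enter (0,1), '.' pass, move right to (0,2)
Step 3: enter (0,2), '.' pass, move right to (0,3)
Step 4: enter (0,3), '.' pass, move right to (0,4)
Step 5: enter (0,4), '@' teleport (0,4)->(1,2), also enter (1,2), move right to (1,3)
Step 6: enter (1,3), '.' pass, move right to (1,4)
Step 7: enter (1,4), '.' pass, move right to (1,5)
Step 8: enter (1,5), '.' pass, move right to (1,6)
Step 9: enter (1,6), '.' pass, move right to (1,7)
Step 10: enter (1,7), '.' pass, move right to (1,8)
Step 11: enter (1,8), '.' pass, move right to (1,9)
Step 12: at (1,9) — EXIT via right edge, pos 1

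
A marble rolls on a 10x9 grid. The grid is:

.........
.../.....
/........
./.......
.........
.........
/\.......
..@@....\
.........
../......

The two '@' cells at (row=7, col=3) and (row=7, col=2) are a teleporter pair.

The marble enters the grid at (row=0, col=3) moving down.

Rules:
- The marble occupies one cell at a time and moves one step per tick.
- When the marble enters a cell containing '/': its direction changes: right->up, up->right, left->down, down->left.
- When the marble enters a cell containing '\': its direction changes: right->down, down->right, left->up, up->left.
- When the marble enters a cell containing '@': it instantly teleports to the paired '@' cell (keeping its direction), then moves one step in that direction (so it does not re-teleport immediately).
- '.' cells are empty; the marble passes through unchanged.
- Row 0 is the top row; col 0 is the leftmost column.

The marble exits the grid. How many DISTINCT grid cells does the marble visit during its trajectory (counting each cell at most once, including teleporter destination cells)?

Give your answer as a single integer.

Answer: 5

Derivation:
Step 1: enter (0,3), '.' pass, move down to (1,3)
Step 2: enter (1,3), '/' deflects down->left, move left to (1,2)
Step 3: enter (1,2), '.' pass, move left to (1,1)
Step 4: enter (1,1), '.' pass, move left to (1,0)
Step 5: enter (1,0), '.' pass, move left to (1,-1)
Step 6: at (1,-1) — EXIT via left edge, pos 1
Distinct cells visited: 5 (path length 5)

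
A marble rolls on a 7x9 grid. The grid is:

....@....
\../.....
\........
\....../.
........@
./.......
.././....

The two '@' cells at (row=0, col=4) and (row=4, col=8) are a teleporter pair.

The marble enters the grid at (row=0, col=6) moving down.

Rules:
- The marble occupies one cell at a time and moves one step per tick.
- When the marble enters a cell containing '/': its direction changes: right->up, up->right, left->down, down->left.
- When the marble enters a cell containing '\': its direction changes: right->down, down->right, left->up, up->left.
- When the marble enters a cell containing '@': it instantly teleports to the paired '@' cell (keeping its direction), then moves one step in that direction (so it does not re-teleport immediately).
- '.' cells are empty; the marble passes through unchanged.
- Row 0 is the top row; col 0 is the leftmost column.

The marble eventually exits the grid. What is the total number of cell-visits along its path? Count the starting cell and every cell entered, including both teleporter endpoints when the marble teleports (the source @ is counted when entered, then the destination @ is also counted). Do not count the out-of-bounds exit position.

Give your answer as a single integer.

Answer: 7

Derivation:
Step 1: enter (0,6), '.' pass, move down to (1,6)
Step 2: enter (1,6), '.' pass, move down to (2,6)
Step 3: enter (2,6), '.' pass, move down to (3,6)
Step 4: enter (3,6), '.' pass, move down to (4,6)
Step 5: enter (4,6), '.' pass, move down to (5,6)
Step 6: enter (5,6), '.' pass, move down to (6,6)
Step 7: enter (6,6), '.' pass, move down to (7,6)
Step 8: at (7,6) — EXIT via bottom edge, pos 6
Path length (cell visits): 7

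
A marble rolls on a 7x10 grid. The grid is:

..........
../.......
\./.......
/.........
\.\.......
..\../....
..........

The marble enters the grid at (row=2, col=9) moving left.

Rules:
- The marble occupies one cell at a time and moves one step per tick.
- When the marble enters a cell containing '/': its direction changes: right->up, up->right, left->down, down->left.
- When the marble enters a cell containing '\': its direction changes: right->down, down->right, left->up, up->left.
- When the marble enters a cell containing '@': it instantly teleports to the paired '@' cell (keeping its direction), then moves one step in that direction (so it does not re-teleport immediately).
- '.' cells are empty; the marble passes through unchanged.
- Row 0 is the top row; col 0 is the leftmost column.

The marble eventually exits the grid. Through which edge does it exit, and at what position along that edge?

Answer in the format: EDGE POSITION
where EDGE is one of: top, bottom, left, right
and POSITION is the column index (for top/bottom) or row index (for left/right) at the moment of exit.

Step 1: enter (2,9), '.' pass, move left to (2,8)
Step 2: enter (2,8), '.' pass, move left to (2,7)
Step 3: enter (2,7), '.' pass, move left to (2,6)
Step 4: enter (2,6), '.' pass, move left to (2,5)
Step 5: enter (2,5), '.' pass, move left to (2,4)
Step 6: enter (2,4), '.' pass, move left to (2,3)
Step 7: enter (2,3), '.' pass, move left to (2,2)
Step 8: enter (2,2), '/' deflects left->down, move down to (3,2)
Step 9: enter (3,2), '.' pass, move down to (4,2)
Step 10: enter (4,2), '\' deflects down->right, move right to (4,3)
Step 11: enter (4,3), '.' pass, move right to (4,4)
Step 12: enter (4,4), '.' pass, move right to (4,5)
Step 13: enter (4,5), '.' pass, move right to (4,6)
Step 14: enter (4,6), '.' pass, move right to (4,7)
Step 15: enter (4,7), '.' pass, move right to (4,8)
Step 16: enter (4,8), '.' pass, move right to (4,9)
Step 17: enter (4,9), '.' pass, move right to (4,10)
Step 18: at (4,10) — EXIT via right edge, pos 4

Answer: right 4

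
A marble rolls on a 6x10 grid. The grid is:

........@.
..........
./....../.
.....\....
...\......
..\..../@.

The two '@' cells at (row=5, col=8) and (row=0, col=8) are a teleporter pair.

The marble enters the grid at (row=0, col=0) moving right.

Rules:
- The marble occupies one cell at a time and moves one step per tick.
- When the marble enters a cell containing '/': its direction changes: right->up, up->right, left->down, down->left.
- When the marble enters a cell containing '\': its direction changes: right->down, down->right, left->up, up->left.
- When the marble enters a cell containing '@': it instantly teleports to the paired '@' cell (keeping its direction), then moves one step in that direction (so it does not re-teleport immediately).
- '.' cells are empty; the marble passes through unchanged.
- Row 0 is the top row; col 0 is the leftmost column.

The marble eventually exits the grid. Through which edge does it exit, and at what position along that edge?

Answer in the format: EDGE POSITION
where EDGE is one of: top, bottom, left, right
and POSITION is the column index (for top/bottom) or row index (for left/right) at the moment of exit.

Answer: right 5

Derivation:
Step 1: enter (0,0), '.' pass, move right to (0,1)
Step 2: enter (0,1), '.' pass, move right to (0,2)
Step 3: enter (0,2), '.' pass, move right to (0,3)
Step 4: enter (0,3), '.' pass, move right to (0,4)
Step 5: enter (0,4), '.' pass, move right to (0,5)
Step 6: enter (0,5), '.' pass, move right to (0,6)
Step 7: enter (0,6), '.' pass, move right to (0,7)
Step 8: enter (0,7), '.' pass, move right to (0,8)
Step 9: enter (0,8), '@' teleport (0,8)->(5,8), also enter (5,8), move right to (5,9)
Step 10: enter (5,9), '.' pass, move right to (5,10)
Step 11: at (5,10) — EXIT via right edge, pos 5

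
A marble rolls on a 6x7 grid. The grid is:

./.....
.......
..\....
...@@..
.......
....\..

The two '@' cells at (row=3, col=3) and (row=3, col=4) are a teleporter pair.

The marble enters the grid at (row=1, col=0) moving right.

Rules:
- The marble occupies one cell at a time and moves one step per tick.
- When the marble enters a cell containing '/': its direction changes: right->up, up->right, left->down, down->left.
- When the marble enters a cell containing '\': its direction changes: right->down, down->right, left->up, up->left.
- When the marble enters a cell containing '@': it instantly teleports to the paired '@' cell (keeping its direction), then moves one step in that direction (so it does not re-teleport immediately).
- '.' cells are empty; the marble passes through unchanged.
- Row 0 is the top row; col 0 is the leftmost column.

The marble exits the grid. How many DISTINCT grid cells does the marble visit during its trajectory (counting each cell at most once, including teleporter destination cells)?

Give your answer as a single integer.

Step 1: enter (1,0), '.' pass, move right to (1,1)
Step 2: enter (1,1), '.' pass, move right to (1,2)
Step 3: enter (1,2), '.' pass, move right to (1,3)
Step 4: enter (1,3), '.' pass, move right to (1,4)
Step 5: enter (1,4), '.' pass, move right to (1,5)
Step 6: enter (1,5), '.' pass, move right to (1,6)
Step 7: enter (1,6), '.' pass, move right to (1,7)
Step 8: at (1,7) — EXIT via right edge, pos 1
Distinct cells visited: 7 (path length 7)

Answer: 7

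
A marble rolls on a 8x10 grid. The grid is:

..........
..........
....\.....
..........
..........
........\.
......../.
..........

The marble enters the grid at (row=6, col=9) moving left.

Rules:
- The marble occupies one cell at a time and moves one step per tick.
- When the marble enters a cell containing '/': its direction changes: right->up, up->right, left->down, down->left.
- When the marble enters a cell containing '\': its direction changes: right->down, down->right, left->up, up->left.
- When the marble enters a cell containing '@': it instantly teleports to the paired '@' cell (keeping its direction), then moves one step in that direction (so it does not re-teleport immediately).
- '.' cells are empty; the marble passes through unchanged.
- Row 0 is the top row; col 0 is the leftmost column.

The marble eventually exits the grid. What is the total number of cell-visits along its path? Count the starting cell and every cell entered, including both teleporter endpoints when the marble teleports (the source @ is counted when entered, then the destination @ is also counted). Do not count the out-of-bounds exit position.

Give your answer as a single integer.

Answer: 3

Derivation:
Step 1: enter (6,9), '.' pass, move left to (6,8)
Step 2: enter (6,8), '/' deflects left->down, move down to (7,8)
Step 3: enter (7,8), '.' pass, move down to (8,8)
Step 4: at (8,8) — EXIT via bottom edge, pos 8
Path length (cell visits): 3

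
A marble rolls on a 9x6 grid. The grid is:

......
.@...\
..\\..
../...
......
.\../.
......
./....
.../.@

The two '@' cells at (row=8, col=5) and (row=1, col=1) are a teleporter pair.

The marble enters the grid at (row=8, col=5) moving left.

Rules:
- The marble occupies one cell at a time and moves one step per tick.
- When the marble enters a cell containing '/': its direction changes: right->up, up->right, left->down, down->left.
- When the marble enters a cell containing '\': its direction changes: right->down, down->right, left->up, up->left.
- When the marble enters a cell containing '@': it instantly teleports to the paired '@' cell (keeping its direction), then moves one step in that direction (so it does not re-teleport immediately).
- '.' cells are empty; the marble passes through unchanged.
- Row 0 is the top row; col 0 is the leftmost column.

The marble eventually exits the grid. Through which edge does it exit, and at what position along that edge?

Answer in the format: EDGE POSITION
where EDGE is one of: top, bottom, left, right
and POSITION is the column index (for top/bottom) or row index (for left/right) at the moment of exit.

Step 1: enter (8,5), '@' teleport (8,5)->(1,1), also enter (1,1), move left to (1,0)
Step 2: enter (1,0), '.' pass, move left to (1,-1)
Step 3: at (1,-1) — EXIT via left edge, pos 1

Answer: left 1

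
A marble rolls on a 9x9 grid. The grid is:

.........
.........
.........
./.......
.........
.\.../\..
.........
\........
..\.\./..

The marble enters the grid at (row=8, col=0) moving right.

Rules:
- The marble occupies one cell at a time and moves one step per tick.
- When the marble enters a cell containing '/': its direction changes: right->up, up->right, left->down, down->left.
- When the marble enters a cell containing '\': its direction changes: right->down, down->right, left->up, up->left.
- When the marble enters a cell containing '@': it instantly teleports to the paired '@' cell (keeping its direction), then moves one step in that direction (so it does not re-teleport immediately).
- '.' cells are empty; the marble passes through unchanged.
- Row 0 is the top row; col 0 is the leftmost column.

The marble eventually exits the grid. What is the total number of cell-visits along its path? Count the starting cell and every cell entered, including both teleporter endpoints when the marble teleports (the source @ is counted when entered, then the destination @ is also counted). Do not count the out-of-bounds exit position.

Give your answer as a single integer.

Step 1: enter (8,0), '.' pass, move right to (8,1)
Step 2: enter (8,1), '.' pass, move right to (8,2)
Step 3: enter (8,2), '\' deflects right->down, move down to (9,2)
Step 4: at (9,2) — EXIT via bottom edge, pos 2
Path length (cell visits): 3

Answer: 3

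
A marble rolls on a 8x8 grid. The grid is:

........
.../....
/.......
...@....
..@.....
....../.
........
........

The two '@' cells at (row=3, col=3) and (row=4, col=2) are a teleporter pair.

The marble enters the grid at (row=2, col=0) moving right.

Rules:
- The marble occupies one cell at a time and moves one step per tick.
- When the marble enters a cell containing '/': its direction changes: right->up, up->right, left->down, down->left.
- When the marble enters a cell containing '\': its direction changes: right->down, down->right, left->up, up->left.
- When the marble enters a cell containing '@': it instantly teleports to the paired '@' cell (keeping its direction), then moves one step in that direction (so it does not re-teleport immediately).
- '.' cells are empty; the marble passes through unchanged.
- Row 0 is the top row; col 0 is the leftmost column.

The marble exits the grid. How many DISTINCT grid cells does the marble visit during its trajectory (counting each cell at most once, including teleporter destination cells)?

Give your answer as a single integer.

Answer: 3

Derivation:
Step 1: enter (2,0), '/' deflects right->up, move up to (1,0)
Step 2: enter (1,0), '.' pass, move up to (0,0)
Step 3: enter (0,0), '.' pass, move up to (-1,0)
Step 4: at (-1,0) — EXIT via top edge, pos 0
Distinct cells visited: 3 (path length 3)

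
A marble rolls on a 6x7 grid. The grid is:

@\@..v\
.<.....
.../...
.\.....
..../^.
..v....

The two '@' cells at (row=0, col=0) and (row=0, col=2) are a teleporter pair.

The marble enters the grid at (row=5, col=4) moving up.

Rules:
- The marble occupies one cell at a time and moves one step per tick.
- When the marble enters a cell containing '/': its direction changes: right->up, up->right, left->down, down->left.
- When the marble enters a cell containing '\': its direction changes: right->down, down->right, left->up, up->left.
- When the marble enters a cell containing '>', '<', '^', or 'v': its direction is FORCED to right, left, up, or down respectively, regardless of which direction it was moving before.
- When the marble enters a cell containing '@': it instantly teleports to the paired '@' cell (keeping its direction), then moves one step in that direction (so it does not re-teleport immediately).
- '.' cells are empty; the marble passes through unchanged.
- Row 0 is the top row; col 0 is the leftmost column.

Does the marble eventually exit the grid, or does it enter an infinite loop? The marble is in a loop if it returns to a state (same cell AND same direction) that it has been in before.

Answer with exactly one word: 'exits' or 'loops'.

Step 1: enter (5,4), '.' pass, move up to (4,4)
Step 2: enter (4,4), '/' deflects up->right, move right to (4,5)
Step 3: enter (4,5), '^' forces right->up, move up to (3,5)
Step 4: enter (3,5), '.' pass, move up to (2,5)
Step 5: enter (2,5), '.' pass, move up to (1,5)
Step 6: enter (1,5), '.' pass, move up to (0,5)
Step 7: enter (0,5), 'v' forces up->down, move down to (1,5)
Step 8: enter (1,5), '.' pass, move down to (2,5)
Step 9: enter (2,5), '.' pass, move down to (3,5)
Step 10: enter (3,5), '.' pass, move down to (4,5)
Step 11: enter (4,5), '^' forces down->up, move up to (3,5)
Step 12: at (3,5) dir=up — LOOP DETECTED (seen before)

Answer: loops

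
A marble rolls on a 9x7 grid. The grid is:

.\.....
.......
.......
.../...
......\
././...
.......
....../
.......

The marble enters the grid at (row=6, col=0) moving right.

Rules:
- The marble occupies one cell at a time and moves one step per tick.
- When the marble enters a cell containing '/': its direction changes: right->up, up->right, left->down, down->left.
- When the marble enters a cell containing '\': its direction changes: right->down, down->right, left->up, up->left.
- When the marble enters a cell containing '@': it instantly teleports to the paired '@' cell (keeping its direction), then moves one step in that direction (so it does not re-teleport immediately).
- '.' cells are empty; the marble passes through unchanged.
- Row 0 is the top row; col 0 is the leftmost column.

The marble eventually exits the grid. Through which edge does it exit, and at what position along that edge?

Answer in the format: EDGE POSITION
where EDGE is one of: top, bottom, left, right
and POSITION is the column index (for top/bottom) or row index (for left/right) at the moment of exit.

Answer: right 6

Derivation:
Step 1: enter (6,0), '.' pass, move right to (6,1)
Step 2: enter (6,1), '.' pass, move right to (6,2)
Step 3: enter (6,2), '.' pass, move right to (6,3)
Step 4: enter (6,3), '.' pass, move right to (6,4)
Step 5: enter (6,4), '.' pass, move right to (6,5)
Step 6: enter (6,5), '.' pass, move right to (6,6)
Step 7: enter (6,6), '.' pass, move right to (6,7)
Step 8: at (6,7) — EXIT via right edge, pos 6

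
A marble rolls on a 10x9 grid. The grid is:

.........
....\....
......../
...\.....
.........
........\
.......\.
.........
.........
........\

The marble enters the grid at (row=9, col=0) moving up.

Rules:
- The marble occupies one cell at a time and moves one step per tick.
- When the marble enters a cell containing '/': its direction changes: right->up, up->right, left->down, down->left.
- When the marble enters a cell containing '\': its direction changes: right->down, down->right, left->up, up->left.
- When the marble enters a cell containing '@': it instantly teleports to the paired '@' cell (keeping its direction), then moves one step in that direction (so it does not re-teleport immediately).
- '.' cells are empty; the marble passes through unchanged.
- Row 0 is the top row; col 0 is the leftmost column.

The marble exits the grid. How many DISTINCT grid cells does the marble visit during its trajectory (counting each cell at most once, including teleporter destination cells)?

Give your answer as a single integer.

Answer: 10

Derivation:
Step 1: enter (9,0), '.' pass, move up to (8,0)
Step 2: enter (8,0), '.' pass, move up to (7,0)
Step 3: enter (7,0), '.' pass, move up to (6,0)
Step 4: enter (6,0), '.' pass, move up to (5,0)
Step 5: enter (5,0), '.' pass, move up to (4,0)
Step 6: enter (4,0), '.' pass, move up to (3,0)
Step 7: enter (3,0), '.' pass, move up to (2,0)
Step 8: enter (2,0), '.' pass, move up to (1,0)
Step 9: enter (1,0), '.' pass, move up to (0,0)
Step 10: enter (0,0), '.' pass, move up to (-1,0)
Step 11: at (-1,0) — EXIT via top edge, pos 0
Distinct cells visited: 10 (path length 10)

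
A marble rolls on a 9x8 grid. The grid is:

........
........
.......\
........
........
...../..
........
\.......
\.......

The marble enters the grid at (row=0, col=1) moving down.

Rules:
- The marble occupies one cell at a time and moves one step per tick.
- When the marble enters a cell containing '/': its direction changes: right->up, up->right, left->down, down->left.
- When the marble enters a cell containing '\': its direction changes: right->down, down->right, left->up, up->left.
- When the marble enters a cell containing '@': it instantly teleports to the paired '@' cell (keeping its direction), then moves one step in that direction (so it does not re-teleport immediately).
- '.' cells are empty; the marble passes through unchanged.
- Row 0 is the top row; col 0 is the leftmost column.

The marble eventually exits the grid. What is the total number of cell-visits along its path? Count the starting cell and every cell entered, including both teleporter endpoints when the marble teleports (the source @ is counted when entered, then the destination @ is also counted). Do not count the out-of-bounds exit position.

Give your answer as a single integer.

Answer: 9

Derivation:
Step 1: enter (0,1), '.' pass, move down to (1,1)
Step 2: enter (1,1), '.' pass, move down to (2,1)
Step 3: enter (2,1), '.' pass, move down to (3,1)
Step 4: enter (3,1), '.' pass, move down to (4,1)
Step 5: enter (4,1), '.' pass, move down to (5,1)
Step 6: enter (5,1), '.' pass, move down to (6,1)
Step 7: enter (6,1), '.' pass, move down to (7,1)
Step 8: enter (7,1), '.' pass, move down to (8,1)
Step 9: enter (8,1), '.' pass, move down to (9,1)
Step 10: at (9,1) — EXIT via bottom edge, pos 1
Path length (cell visits): 9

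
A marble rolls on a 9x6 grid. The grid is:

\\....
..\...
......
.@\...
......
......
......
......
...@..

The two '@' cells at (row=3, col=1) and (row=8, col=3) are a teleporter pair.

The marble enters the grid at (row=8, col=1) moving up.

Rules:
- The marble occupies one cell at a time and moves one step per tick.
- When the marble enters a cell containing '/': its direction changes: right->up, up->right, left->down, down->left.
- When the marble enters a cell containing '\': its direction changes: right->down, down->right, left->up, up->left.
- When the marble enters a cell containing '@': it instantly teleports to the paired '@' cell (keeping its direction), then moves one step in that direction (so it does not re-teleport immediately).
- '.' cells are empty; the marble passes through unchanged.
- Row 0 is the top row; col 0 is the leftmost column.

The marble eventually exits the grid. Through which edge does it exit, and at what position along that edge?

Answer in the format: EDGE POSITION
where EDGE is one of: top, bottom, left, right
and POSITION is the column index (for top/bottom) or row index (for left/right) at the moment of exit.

Step 1: enter (8,1), '.' pass, move up to (7,1)
Step 2: enter (7,1), '.' pass, move up to (6,1)
Step 3: enter (6,1), '.' pass, move up to (5,1)
Step 4: enter (5,1), '.' pass, move up to (4,1)
Step 5: enter (4,1), '.' pass, move up to (3,1)
Step 6: enter (3,1), '@' teleport (3,1)->(8,3), also enter (8,3), move up to (7,3)
Step 7: enter (7,3), '.' pass, move up to (6,3)
Step 8: enter (6,3), '.' pass, move up to (5,3)
Step 9: enter (5,3), '.' pass, move up to (4,3)
Step 10: enter (4,3), '.' pass, move up to (3,3)
Step 11: enter (3,3), '.' pass, move up to (2,3)
Step 12: enter (2,3), '.' pass, move up to (1,3)
Step 13: enter (1,3), '.' pass, move up to (0,3)
Step 14: enter (0,3), '.' pass, move up to (-1,3)
Step 15: at (-1,3) — EXIT via top edge, pos 3

Answer: top 3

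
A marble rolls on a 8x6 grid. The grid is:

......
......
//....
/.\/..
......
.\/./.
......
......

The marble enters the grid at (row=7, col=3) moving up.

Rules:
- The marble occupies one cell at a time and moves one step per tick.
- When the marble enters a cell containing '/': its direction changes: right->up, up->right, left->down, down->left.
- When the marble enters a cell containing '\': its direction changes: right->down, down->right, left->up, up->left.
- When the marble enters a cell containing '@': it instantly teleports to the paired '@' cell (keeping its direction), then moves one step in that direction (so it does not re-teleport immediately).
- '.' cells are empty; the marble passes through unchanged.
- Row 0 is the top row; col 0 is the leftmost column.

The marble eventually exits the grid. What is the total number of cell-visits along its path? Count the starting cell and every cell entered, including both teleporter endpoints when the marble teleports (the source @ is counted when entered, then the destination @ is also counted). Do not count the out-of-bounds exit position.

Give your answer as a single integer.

Step 1: enter (7,3), '.' pass, move up to (6,3)
Step 2: enter (6,3), '.' pass, move up to (5,3)
Step 3: enter (5,3), '.' pass, move up to (4,3)
Step 4: enter (4,3), '.' pass, move up to (3,3)
Step 5: enter (3,3), '/' deflects up->right, move right to (3,4)
Step 6: enter (3,4), '.' pass, move right to (3,5)
Step 7: enter (3,5), '.' pass, move right to (3,6)
Step 8: at (3,6) — EXIT via right edge, pos 3
Path length (cell visits): 7

Answer: 7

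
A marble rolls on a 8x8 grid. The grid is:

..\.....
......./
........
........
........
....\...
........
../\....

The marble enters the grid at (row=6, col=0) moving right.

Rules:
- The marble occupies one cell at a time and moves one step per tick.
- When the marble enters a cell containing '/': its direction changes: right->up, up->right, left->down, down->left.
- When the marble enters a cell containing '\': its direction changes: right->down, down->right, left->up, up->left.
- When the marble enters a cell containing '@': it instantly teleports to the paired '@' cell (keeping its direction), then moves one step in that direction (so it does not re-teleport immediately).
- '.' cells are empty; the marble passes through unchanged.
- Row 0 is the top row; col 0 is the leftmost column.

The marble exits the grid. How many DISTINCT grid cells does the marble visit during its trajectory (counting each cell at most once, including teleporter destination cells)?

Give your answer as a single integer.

Answer: 8

Derivation:
Step 1: enter (6,0), '.' pass, move right to (6,1)
Step 2: enter (6,1), '.' pass, move right to (6,2)
Step 3: enter (6,2), '.' pass, move right to (6,3)
Step 4: enter (6,3), '.' pass, move right to (6,4)
Step 5: enter (6,4), '.' pass, move right to (6,5)
Step 6: enter (6,5), '.' pass, move right to (6,6)
Step 7: enter (6,6), '.' pass, move right to (6,7)
Step 8: enter (6,7), '.' pass, move right to (6,8)
Step 9: at (6,8) — EXIT via right edge, pos 6
Distinct cells visited: 8 (path length 8)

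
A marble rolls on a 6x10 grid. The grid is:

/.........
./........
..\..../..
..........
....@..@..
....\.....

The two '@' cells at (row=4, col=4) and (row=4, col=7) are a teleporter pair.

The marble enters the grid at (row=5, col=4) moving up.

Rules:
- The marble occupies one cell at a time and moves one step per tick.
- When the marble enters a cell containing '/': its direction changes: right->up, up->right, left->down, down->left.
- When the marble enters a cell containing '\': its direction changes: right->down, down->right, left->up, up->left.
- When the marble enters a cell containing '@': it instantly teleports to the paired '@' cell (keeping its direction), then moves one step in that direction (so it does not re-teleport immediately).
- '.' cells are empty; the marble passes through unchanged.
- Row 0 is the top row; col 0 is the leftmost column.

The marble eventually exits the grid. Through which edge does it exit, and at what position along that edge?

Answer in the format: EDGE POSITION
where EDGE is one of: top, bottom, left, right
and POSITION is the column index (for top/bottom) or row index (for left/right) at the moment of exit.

Step 1: enter (5,4), '\' deflects up->left, move left to (5,3)
Step 2: enter (5,3), '.' pass, move left to (5,2)
Step 3: enter (5,2), '.' pass, move left to (5,1)
Step 4: enter (5,1), '.' pass, move left to (5,0)
Step 5: enter (5,0), '.' pass, move left to (5,-1)
Step 6: at (5,-1) — EXIT via left edge, pos 5

Answer: left 5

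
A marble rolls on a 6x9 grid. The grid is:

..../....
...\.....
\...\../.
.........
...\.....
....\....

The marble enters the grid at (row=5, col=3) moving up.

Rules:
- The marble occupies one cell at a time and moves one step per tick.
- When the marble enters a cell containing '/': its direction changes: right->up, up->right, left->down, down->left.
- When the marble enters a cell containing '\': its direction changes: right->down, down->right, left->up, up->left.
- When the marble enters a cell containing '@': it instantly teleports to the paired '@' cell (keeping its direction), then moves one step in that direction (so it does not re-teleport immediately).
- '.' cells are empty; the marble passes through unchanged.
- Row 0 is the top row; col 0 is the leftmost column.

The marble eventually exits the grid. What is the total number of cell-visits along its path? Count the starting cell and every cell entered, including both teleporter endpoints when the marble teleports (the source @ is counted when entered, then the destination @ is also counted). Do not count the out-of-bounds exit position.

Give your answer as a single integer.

Answer: 5

Derivation:
Step 1: enter (5,3), '.' pass, move up to (4,3)
Step 2: enter (4,3), '\' deflects up->left, move left to (4,2)
Step 3: enter (4,2), '.' pass, move left to (4,1)
Step 4: enter (4,1), '.' pass, move left to (4,0)
Step 5: enter (4,0), '.' pass, move left to (4,-1)
Step 6: at (4,-1) — EXIT via left edge, pos 4
Path length (cell visits): 5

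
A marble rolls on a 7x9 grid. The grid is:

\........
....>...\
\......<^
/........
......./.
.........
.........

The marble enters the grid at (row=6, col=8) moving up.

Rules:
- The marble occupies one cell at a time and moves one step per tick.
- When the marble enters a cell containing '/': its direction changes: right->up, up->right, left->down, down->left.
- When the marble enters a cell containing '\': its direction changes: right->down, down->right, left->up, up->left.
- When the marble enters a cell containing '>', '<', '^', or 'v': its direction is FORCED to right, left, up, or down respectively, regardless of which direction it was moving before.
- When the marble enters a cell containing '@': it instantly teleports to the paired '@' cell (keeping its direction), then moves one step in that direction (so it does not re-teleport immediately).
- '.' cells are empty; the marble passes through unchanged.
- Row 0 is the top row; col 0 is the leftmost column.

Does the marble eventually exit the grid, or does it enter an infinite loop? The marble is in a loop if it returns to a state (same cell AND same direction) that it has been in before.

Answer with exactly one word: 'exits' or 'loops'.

Step 1: enter (6,8), '.' pass, move up to (5,8)
Step 2: enter (5,8), '.' pass, move up to (4,8)
Step 3: enter (4,8), '.' pass, move up to (3,8)
Step 4: enter (3,8), '.' pass, move up to (2,8)
Step 5: enter (2,8), '^' forces up->up, move up to (1,8)
Step 6: enter (1,8), '\' deflects up->left, move left to (1,7)
Step 7: enter (1,7), '.' pass, move left to (1,6)
Step 8: enter (1,6), '.' pass, move left to (1,5)
Step 9: enter (1,5), '.' pass, move left to (1,4)
Step 10: enter (1,4), '>' forces left->right, move right to (1,5)
Step 11: enter (1,5), '.' pass, move right to (1,6)
Step 12: enter (1,6), '.' pass, move right to (1,7)
Step 13: enter (1,7), '.' pass, move right to (1,8)
Step 14: enter (1,8), '\' deflects right->down, move down to (2,8)
Step 15: enter (2,8), '^' forces down->up, move up to (1,8)
Step 16: at (1,8) dir=up — LOOP DETECTED (seen before)

Answer: loops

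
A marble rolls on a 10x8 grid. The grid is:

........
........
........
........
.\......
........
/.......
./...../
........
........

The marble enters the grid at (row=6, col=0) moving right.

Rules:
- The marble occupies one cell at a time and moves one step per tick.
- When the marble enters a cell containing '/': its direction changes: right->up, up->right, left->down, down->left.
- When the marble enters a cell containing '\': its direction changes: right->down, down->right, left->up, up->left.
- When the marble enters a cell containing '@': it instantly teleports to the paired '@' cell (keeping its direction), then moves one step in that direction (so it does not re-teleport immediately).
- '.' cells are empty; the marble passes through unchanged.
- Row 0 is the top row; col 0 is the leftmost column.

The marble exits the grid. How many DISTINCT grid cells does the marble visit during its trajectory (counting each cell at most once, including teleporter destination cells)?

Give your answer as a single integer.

Answer: 7

Derivation:
Step 1: enter (6,0), '/' deflects right->up, move up to (5,0)
Step 2: enter (5,0), '.' pass, move up to (4,0)
Step 3: enter (4,0), '.' pass, move up to (3,0)
Step 4: enter (3,0), '.' pass, move up to (2,0)
Step 5: enter (2,0), '.' pass, move up to (1,0)
Step 6: enter (1,0), '.' pass, move up to (0,0)
Step 7: enter (0,0), '.' pass, move up to (-1,0)
Step 8: at (-1,0) — EXIT via top edge, pos 0
Distinct cells visited: 7 (path length 7)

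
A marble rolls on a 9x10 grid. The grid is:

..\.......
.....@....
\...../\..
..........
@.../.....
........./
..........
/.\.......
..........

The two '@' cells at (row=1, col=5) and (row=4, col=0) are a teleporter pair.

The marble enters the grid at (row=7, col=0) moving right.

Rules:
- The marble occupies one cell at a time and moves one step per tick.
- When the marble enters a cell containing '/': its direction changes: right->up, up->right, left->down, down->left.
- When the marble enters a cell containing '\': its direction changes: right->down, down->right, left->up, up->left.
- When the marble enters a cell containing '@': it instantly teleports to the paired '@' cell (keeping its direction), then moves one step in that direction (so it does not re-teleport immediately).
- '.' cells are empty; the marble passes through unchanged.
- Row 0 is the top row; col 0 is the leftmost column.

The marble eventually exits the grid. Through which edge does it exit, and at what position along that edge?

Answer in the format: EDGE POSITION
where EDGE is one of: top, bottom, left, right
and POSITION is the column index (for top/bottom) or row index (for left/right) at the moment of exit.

Step 1: enter (7,0), '/' deflects right->up, move up to (6,0)
Step 2: enter (6,0), '.' pass, move up to (5,0)
Step 3: enter (5,0), '.' pass, move up to (4,0)
Step 4: enter (4,0), '@' teleport (4,0)->(1,5), also enter (1,5), move up to (0,5)
Step 5: enter (0,5), '.' pass, move up to (-1,5)
Step 6: at (-1,5) — EXIT via top edge, pos 5

Answer: top 5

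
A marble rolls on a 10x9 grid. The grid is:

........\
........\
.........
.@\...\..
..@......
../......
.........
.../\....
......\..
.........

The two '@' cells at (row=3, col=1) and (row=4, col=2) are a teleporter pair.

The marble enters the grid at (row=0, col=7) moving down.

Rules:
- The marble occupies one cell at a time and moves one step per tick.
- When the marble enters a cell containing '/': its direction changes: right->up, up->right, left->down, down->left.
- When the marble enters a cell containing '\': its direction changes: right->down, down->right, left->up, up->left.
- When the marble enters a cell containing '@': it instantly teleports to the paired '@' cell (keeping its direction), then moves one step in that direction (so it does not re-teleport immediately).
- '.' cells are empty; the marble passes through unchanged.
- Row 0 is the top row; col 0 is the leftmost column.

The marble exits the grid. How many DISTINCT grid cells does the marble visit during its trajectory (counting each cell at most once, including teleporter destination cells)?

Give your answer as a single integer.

Answer: 10

Derivation:
Step 1: enter (0,7), '.' pass, move down to (1,7)
Step 2: enter (1,7), '.' pass, move down to (2,7)
Step 3: enter (2,7), '.' pass, move down to (3,7)
Step 4: enter (3,7), '.' pass, move down to (4,7)
Step 5: enter (4,7), '.' pass, move down to (5,7)
Step 6: enter (5,7), '.' pass, move down to (6,7)
Step 7: enter (6,7), '.' pass, move down to (7,7)
Step 8: enter (7,7), '.' pass, move down to (8,7)
Step 9: enter (8,7), '.' pass, move down to (9,7)
Step 10: enter (9,7), '.' pass, move down to (10,7)
Step 11: at (10,7) — EXIT via bottom edge, pos 7
Distinct cells visited: 10 (path length 10)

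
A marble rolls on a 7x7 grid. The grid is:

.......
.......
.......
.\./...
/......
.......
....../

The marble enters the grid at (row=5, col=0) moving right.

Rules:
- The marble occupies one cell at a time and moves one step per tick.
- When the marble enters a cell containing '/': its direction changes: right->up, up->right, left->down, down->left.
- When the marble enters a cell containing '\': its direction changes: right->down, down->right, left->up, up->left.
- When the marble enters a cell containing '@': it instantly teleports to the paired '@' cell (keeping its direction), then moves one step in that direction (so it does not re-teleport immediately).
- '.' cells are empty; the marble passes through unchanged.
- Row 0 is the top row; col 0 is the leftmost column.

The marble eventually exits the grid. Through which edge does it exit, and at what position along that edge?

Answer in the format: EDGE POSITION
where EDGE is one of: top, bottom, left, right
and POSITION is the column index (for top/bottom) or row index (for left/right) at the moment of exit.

Step 1: enter (5,0), '.' pass, move right to (5,1)
Step 2: enter (5,1), '.' pass, move right to (5,2)
Step 3: enter (5,2), '.' pass, move right to (5,3)
Step 4: enter (5,3), '.' pass, move right to (5,4)
Step 5: enter (5,4), '.' pass, move right to (5,5)
Step 6: enter (5,5), '.' pass, move right to (5,6)
Step 7: enter (5,6), '.' pass, move right to (5,7)
Step 8: at (5,7) — EXIT via right edge, pos 5

Answer: right 5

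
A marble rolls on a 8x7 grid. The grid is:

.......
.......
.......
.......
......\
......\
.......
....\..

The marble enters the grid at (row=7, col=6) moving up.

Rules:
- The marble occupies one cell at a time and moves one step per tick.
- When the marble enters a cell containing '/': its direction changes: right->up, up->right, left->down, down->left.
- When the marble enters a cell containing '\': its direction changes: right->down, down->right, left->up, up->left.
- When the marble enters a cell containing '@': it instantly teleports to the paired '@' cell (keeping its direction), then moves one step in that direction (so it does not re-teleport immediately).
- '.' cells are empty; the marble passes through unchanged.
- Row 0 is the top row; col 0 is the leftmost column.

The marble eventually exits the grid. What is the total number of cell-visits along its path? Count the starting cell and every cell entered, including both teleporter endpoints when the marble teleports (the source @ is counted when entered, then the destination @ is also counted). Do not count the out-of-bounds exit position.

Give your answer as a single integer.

Answer: 9

Derivation:
Step 1: enter (7,6), '.' pass, move up to (6,6)
Step 2: enter (6,6), '.' pass, move up to (5,6)
Step 3: enter (5,6), '\' deflects up->left, move left to (5,5)
Step 4: enter (5,5), '.' pass, move left to (5,4)
Step 5: enter (5,4), '.' pass, move left to (5,3)
Step 6: enter (5,3), '.' pass, move left to (5,2)
Step 7: enter (5,2), '.' pass, move left to (5,1)
Step 8: enter (5,1), '.' pass, move left to (5,0)
Step 9: enter (5,0), '.' pass, move left to (5,-1)
Step 10: at (5,-1) — EXIT via left edge, pos 5
Path length (cell visits): 9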